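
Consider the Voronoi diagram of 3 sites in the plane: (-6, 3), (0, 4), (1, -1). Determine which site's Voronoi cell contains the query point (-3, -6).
Nearest site = (1, -1)

The Voronoi cell of site s contains exactly those query points closer to s than to any other site. Compute squared distances from q = (-3, -6) to each site:
  (1 − -3)² + (-1 − -6)² = 41
  (-6 − -3)² + (3 − -6)² = 90
  (0 − -3)² + (4 − -6)² = 109
Minimum is attained by (1, -1), so q lies in its Voronoi cell.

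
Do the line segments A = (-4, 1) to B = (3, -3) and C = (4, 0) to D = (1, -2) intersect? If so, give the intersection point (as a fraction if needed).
Yes; intersection at (29/26, -25/13) (t = 19/26 on AB, s = 25/26 on CD)

Parametrize AB as A + t(B − A) = (-4 + 7 t, 1 + -4 t) and CD as C + s(D − C) = (4 + -3 s, 0 + -2 s). Solve the linear system for (t, s). Determinant = 26 ≠ 0, so a unique intersection of the containing lines exists. Solution: t = 19/26, s = 25/26 — both in [0, 1], so the segments cross. Intersection point: (29/26, -25/13).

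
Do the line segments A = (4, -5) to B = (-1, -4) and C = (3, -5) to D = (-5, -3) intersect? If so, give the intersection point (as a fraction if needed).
Yes; intersection at (-1, -4) (t = 1 on AB, s = 1/2 on CD)

Parametrize AB as A + t(B − A) = (4 + -5 t, -5 + 1 t) and CD as C + s(D − C) = (3 + -8 s, -5 + 2 s). Solve the linear system for (t, s). Determinant = 2 ≠ 0, so a unique intersection of the containing lines exists. Solution: t = 1, s = 1/2 — both in [0, 1], so the segments cross. Intersection point: (-1, -4).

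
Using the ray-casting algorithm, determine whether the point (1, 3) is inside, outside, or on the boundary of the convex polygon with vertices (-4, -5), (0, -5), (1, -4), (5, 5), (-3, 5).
The point (1, 3) lies strictly inside the polygon

Cast a horizontal ray to the right from the query point and count how many polygon edges it crosses (each edge strictly once or zero times, handled with the usual half-open convention). 
Parity of crossings → odd ⇒ inside.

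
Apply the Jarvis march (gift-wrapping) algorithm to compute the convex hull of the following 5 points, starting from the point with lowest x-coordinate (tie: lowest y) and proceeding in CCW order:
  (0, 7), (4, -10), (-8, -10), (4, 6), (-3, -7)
Hull (CCW) = [(-8, -10), (4, -10), (4, 6), (0, 7)]

Jarvis march: at each step, from the current hull vertex p, select the next vertex q as the point such that every other point lies strictly to the left of (or on) the directed line p → q. (Equivalently: for every other point r, the cross product (q − p) × (r − p) ≥ 0.)
Starting point (lowest x, tie lowest y): (-8, -10). Wrap until returning to start. Resulting hull: (-8, -10), (4, -10), (4, 6), (0, 7).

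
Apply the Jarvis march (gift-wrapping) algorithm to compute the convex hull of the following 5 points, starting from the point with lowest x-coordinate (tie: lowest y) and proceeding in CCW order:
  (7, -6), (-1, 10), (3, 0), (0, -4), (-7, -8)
Hull (CCW) = [(-7, -8), (7, -6), (-1, 10)]

Jarvis march: at each step, from the current hull vertex p, select the next vertex q as the point such that every other point lies strictly to the left of (or on) the directed line p → q. (Equivalently: for every other point r, the cross product (q − p) × (r − p) ≥ 0.)
Starting point (lowest x, tie lowest y): (-7, -8). Wrap until returning to start. Resulting hull: (-7, -8), (7, -6), (-1, 10).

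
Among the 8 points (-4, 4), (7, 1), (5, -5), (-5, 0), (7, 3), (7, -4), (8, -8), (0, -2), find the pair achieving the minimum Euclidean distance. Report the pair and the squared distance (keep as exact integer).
Pair = ((7, 1), (7, 3)); squared distance = 4

Compute all C(8, 2) = 28 pairwise squared distances (x_i − x_j)² + (y_i − y_j)². The minimum is 4, attained by the pair ((7, 1), (7, 3)).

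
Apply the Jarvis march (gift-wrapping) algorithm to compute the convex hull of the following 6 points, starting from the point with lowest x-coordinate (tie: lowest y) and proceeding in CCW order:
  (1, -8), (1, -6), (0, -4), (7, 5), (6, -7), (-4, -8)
Hull (CCW) = [(-4, -8), (1, -8), (6, -7), (7, 5)]

Jarvis march: at each step, from the current hull vertex p, select the next vertex q as the point such that every other point lies strictly to the left of (or on) the directed line p → q. (Equivalently: for every other point r, the cross product (q − p) × (r − p) ≥ 0.)
Starting point (lowest x, tie lowest y): (-4, -8). Wrap until returning to start. Resulting hull: (-4, -8), (1, -8), (6, -7), (7, 5).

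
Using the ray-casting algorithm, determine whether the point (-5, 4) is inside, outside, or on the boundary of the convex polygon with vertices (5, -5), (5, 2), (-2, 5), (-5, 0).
The point (-5, 4) lies strictly outside the polygon

Cast a horizontal ray to the right from the query point and count how many polygon edges it crosses (each edge strictly once or zero times, handled with the usual half-open convention). 
Parity of crossings → even ⇒ outside.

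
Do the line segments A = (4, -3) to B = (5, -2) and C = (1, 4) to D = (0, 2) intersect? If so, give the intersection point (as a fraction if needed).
No (intersection of containing lines falls outside at least one segment)

Parametrize and solve: t = -13, s = 10. At least one of these is outside [0, 1], so the segments do not intersect.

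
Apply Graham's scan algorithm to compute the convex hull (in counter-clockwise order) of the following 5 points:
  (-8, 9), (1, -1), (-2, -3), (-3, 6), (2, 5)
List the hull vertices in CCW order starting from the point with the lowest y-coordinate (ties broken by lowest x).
Hull (CCW) = [(-2, -3), (1, -1), (2, 5), (-8, 9)]

Graham scan procedure:
  1. Find the pivot p₀ = point with lowest y (tie → lowest x): (-2, -3).
  2. Sort the remaining points by polar angle around p₀.
  3. Walk through sorted points, maintaining a stack; pop the top while the last three entries make a non-left turn (cross product ≤ 0).
  4. Final stack is the convex hull in CCW order: (-2, -3), (1, -1), (2, 5), (-8, 9).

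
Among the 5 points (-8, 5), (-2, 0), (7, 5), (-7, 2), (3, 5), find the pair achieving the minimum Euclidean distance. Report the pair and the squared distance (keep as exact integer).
Pair = ((-8, 5), (-7, 2)); squared distance = 10

Compute all C(5, 2) = 10 pairwise squared distances (x_i − x_j)² + (y_i − y_j)². The minimum is 10, attained by the pair ((-8, 5), (-7, 2)).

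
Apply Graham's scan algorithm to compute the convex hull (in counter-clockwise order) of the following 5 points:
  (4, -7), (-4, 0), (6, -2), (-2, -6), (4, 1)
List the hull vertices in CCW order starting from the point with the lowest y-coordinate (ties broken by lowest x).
Hull (CCW) = [(4, -7), (6, -2), (4, 1), (-4, 0), (-2, -6)]

Graham scan procedure:
  1. Find the pivot p₀ = point with lowest y (tie → lowest x): (4, -7).
  2. Sort the remaining points by polar angle around p₀.
  3. Walk through sorted points, maintaining a stack; pop the top while the last three entries make a non-left turn (cross product ≤ 0).
  4. Final stack is the convex hull in CCW order: (4, -7), (6, -2), (4, 1), (-4, 0), (-2, -6).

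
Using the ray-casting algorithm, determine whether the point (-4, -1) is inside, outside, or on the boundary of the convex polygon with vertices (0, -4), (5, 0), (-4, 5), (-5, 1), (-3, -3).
The point (-4, -1) lies on the polygon boundary

Boundary check: the query satisfies the collinearity and bounding-box conditions for some polygon edge, so it lies exactly on the boundary.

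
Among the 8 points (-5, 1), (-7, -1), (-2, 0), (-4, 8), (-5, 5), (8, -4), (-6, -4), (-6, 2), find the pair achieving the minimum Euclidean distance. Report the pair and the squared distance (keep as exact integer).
Pair = ((-5, 1), (-6, 2)); squared distance = 2

Compute all C(8, 2) = 28 pairwise squared distances (x_i − x_j)² + (y_i − y_j)². The minimum is 2, attained by the pair ((-5, 1), (-6, 2)).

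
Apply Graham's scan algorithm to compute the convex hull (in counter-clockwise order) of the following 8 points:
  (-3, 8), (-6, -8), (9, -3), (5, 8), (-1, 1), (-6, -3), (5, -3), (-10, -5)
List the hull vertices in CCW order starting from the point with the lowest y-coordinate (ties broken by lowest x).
Hull (CCW) = [(-6, -8), (9, -3), (5, 8), (-3, 8), (-10, -5)]

Graham scan procedure:
  1. Find the pivot p₀ = point with lowest y (tie → lowest x): (-6, -8).
  2. Sort the remaining points by polar angle around p₀.
  3. Walk through sorted points, maintaining a stack; pop the top while the last three entries make a non-left turn (cross product ≤ 0).
  4. Final stack is the convex hull in CCW order: (-6, -8), (9, -3), (5, 8), (-3, 8), (-10, -5).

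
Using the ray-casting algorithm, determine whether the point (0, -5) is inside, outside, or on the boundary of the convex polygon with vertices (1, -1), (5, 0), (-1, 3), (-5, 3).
The point (0, -5) lies strictly outside the polygon

Cast a horizontal ray to the right from the query point and count how many polygon edges it crosses (each edge strictly once or zero times, handled with the usual half-open convention). 
Parity of crossings → even ⇒ outside.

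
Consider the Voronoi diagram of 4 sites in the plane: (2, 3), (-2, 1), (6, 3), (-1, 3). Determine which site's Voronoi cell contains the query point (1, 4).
Nearest site = (2, 3)

The Voronoi cell of site s contains exactly those query points closer to s than to any other site. Compute squared distances from q = (1, 4) to each site:
  (2 − 1)² + (3 − 4)² = 2
  (-1 − 1)² + (3 − 4)² = 5
  (-2 − 1)² + (1 − 4)² = 18
  (6 − 1)² + (3 − 4)² = 26
Minimum is attained by (2, 3), so q lies in its Voronoi cell.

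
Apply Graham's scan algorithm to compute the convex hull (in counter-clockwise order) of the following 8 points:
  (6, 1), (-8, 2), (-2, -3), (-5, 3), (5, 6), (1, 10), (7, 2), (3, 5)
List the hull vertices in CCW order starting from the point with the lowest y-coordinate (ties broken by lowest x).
Hull (CCW) = [(-2, -3), (6, 1), (7, 2), (5, 6), (1, 10), (-8, 2)]

Graham scan procedure:
  1. Find the pivot p₀ = point with lowest y (tie → lowest x): (-2, -3).
  2. Sort the remaining points by polar angle around p₀.
  3. Walk through sorted points, maintaining a stack; pop the top while the last three entries make a non-left turn (cross product ≤ 0).
  4. Final stack is the convex hull in CCW order: (-2, -3), (6, 1), (7, 2), (5, 6), (1, 10), (-8, 2).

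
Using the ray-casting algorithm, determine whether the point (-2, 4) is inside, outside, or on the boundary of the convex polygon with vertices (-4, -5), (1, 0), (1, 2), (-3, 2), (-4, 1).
The point (-2, 4) lies strictly outside the polygon

Cast a horizontal ray to the right from the query point and count how many polygon edges it crosses (each edge strictly once or zero times, handled with the usual half-open convention). 
Parity of crossings → even ⇒ outside.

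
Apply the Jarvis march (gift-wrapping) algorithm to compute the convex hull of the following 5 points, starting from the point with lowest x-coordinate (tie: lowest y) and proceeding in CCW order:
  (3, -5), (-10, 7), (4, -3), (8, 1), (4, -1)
Hull (CCW) = [(-10, 7), (3, -5), (8, 1)]

Jarvis march: at each step, from the current hull vertex p, select the next vertex q as the point such that every other point lies strictly to the left of (or on) the directed line p → q. (Equivalently: for every other point r, the cross product (q − p) × (r − p) ≥ 0.)
Starting point (lowest x, tie lowest y): (-10, 7). Wrap until returning to start. Resulting hull: (-10, 7), (3, -5), (8, 1).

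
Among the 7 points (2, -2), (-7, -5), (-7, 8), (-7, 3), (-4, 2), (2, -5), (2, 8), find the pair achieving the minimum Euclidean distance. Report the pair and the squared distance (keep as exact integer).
Pair = ((2, -2), (2, -5)); squared distance = 9

Compute all C(7, 2) = 21 pairwise squared distances (x_i − x_j)² + (y_i − y_j)². The minimum is 9, attained by the pair ((2, -2), (2, -5)).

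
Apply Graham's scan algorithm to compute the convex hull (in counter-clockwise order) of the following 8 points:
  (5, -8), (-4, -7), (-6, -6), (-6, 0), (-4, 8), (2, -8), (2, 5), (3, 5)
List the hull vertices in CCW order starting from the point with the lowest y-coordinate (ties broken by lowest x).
Hull (CCW) = [(2, -8), (5, -8), (3, 5), (-4, 8), (-6, 0), (-6, -6), (-4, -7)]

Graham scan procedure:
  1. Find the pivot p₀ = point with lowest y (tie → lowest x): (2, -8).
  2. Sort the remaining points by polar angle around p₀.
  3. Walk through sorted points, maintaining a stack; pop the top while the last three entries make a non-left turn (cross product ≤ 0).
  4. Final stack is the convex hull in CCW order: (2, -8), (5, -8), (3, 5), (-4, 8), (-6, 0), (-6, -6), (-4, -7).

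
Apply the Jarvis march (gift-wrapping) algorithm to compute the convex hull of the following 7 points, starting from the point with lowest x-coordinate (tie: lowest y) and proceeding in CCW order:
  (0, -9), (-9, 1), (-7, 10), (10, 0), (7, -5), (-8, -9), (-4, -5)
Hull (CCW) = [(-9, 1), (-8, -9), (0, -9), (7, -5), (10, 0), (-7, 10)]

Jarvis march: at each step, from the current hull vertex p, select the next vertex q as the point such that every other point lies strictly to the left of (or on) the directed line p → q. (Equivalently: for every other point r, the cross product (q − p) × (r − p) ≥ 0.)
Starting point (lowest x, tie lowest y): (-9, 1). Wrap until returning to start. Resulting hull: (-9, 1), (-8, -9), (0, -9), (7, -5), (10, 0), (-7, 10).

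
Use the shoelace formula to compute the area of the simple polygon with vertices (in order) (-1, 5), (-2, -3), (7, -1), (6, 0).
Area = 36

Shoelace formula: Area = (1/2) |Σ_i (x_i · y_{i+1} − x_{i+1} · y_i)| (indices mod n). Compute each cross term:
  (-1)(-3) − (-2)(5) = 13
  (-2)(-1) − (7)(-3) = 23
  (7)(0) − (6)(-1) = 6
  (6)(5) − (-1)(0) = 30
Sum = 72, so (signed) Area = 72/2 = 36, |Area| = 36.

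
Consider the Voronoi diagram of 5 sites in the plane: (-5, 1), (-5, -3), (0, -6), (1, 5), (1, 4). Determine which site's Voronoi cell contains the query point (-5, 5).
Nearest site = (-5, 1)

The Voronoi cell of site s contains exactly those query points closer to s than to any other site. Compute squared distances from q = (-5, 5) to each site:
  (-5 − -5)² + (1 − 5)² = 16
  (1 − -5)² + (5 − 5)² = 36
  (1 − -5)² + (4 − 5)² = 37
  (-5 − -5)² + (-3 − 5)² = 64
  (0 − -5)² + (-6 − 5)² = 146
Minimum is attained by (-5, 1), so q lies in its Voronoi cell.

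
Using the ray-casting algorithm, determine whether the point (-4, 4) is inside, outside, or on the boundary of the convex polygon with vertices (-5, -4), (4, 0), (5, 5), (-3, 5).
The point (-4, 4) lies strictly outside the polygon

Cast a horizontal ray to the right from the query point and count how many polygon edges it crosses (each edge strictly once or zero times, handled with the usual half-open convention). 
Parity of crossings → even ⇒ outside.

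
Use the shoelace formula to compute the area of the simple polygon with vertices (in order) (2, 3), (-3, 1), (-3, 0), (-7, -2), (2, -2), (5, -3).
Area = 63/2

Shoelace formula: Area = (1/2) |Σ_i (x_i · y_{i+1} − x_{i+1} · y_i)| (indices mod n). Compute each cross term:
  (2)(1) − (-3)(3) = 11
  (-3)(0) − (-3)(1) = 3
  (-3)(-2) − (-7)(0) = 6
  (-7)(-2) − (2)(-2) = 18
  (2)(-3) − (5)(-2) = 4
  (5)(3) − (2)(-3) = 21
Sum = 63, so (signed) Area = 63/2 = 63/2, |Area| = 63/2.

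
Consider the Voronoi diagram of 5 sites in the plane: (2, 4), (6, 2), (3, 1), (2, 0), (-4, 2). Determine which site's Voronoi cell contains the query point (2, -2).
Nearest site = (2, 0)

The Voronoi cell of site s contains exactly those query points closer to s than to any other site. Compute squared distances from q = (2, -2) to each site:
  (2 − 2)² + (0 − -2)² = 4
  (3 − 2)² + (1 − -2)² = 10
  (6 − 2)² + (2 − -2)² = 32
  (2 − 2)² + (4 − -2)² = 36
  (-4 − 2)² + (2 − -2)² = 52
Minimum is attained by (2, 0), so q lies in its Voronoi cell.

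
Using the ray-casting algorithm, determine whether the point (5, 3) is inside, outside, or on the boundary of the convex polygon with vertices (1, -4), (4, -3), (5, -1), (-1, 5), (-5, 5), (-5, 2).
The point (5, 3) lies strictly outside the polygon

Cast a horizontal ray to the right from the query point and count how many polygon edges it crosses (each edge strictly once or zero times, handled with the usual half-open convention). 
Parity of crossings → even ⇒ outside.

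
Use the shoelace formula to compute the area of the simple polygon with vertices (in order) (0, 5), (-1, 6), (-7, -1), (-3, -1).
Area = 37/2

Shoelace formula: Area = (1/2) |Σ_i (x_i · y_{i+1} − x_{i+1} · y_i)| (indices mod n). Compute each cross term:
  (0)(6) − (-1)(5) = 5
  (-1)(-1) − (-7)(6) = 43
  (-7)(-1) − (-3)(-1) = 4
  (-3)(5) − (0)(-1) = -15
Sum = 37, so (signed) Area = 37/2 = 37/2, |Area| = 37/2.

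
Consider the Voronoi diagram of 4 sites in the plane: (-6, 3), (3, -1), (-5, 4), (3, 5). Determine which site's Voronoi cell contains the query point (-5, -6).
Nearest site = (-6, 3)

The Voronoi cell of site s contains exactly those query points closer to s than to any other site. Compute squared distances from q = (-5, -6) to each site:
  (-6 − -5)² + (3 − -6)² = 82
  (3 − -5)² + (-1 − -6)² = 89
  (-5 − -5)² + (4 − -6)² = 100
  (3 − -5)² + (5 − -6)² = 185
Minimum is attained by (-6, 3), so q lies in its Voronoi cell.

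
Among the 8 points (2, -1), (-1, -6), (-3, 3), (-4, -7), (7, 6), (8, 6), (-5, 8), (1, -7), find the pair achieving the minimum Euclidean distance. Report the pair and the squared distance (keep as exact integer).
Pair = ((7, 6), (8, 6)); squared distance = 1

Compute all C(8, 2) = 28 pairwise squared distances (x_i − x_j)² + (y_i − y_j)². The minimum is 1, attained by the pair ((7, 6), (8, 6)).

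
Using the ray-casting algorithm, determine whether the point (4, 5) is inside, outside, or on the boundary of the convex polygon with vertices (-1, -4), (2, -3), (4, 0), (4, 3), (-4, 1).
The point (4, 5) lies strictly outside the polygon

Cast a horizontal ray to the right from the query point and count how many polygon edges it crosses (each edge strictly once or zero times, handled with the usual half-open convention). 
Parity of crossings → even ⇒ outside.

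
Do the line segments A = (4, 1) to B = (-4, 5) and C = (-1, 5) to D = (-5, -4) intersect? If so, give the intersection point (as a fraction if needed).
Yes; intersection at (-17/11, 83/22) (t = 61/88 on AB, s = 3/22 on CD)

Parametrize AB as A + t(B − A) = (4 + -8 t, 1 + 4 t) and CD as C + s(D − C) = (-1 + -4 s, 5 + -9 s). Solve the linear system for (t, s). Determinant = -88 ≠ 0, so a unique intersection of the containing lines exists. Solution: t = 61/88, s = 3/22 — both in [0, 1], so the segments cross. Intersection point: (-17/11, 83/22).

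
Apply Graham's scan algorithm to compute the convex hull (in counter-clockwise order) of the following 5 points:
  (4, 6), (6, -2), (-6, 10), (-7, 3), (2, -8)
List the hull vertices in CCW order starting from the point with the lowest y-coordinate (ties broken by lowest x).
Hull (CCW) = [(2, -8), (6, -2), (4, 6), (-6, 10), (-7, 3)]

Graham scan procedure:
  1. Find the pivot p₀ = point with lowest y (tie → lowest x): (2, -8).
  2. Sort the remaining points by polar angle around p₀.
  3. Walk through sorted points, maintaining a stack; pop the top while the last three entries make a non-left turn (cross product ≤ 0).
  4. Final stack is the convex hull in CCW order: (2, -8), (6, -2), (4, 6), (-6, 10), (-7, 3).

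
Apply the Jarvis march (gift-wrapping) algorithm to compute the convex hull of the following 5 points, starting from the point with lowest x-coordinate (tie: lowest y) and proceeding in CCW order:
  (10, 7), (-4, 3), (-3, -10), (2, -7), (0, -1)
Hull (CCW) = [(-4, 3), (-3, -10), (2, -7), (10, 7)]

Jarvis march: at each step, from the current hull vertex p, select the next vertex q as the point such that every other point lies strictly to the left of (or on) the directed line p → q. (Equivalently: for every other point r, the cross product (q − p) × (r − p) ≥ 0.)
Starting point (lowest x, tie lowest y): (-4, 3). Wrap until returning to start. Resulting hull: (-4, 3), (-3, -10), (2, -7), (10, 7).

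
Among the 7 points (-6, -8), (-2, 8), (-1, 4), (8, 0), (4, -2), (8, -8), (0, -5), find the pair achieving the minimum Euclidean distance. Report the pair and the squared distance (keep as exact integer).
Pair = ((-2, 8), (-1, 4)); squared distance = 17

Compute all C(7, 2) = 21 pairwise squared distances (x_i − x_j)² + (y_i − y_j)². The minimum is 17, attained by the pair ((-2, 8), (-1, 4)).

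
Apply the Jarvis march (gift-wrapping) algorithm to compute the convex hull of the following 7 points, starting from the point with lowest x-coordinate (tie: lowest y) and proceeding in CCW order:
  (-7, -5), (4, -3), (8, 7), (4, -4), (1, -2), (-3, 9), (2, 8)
Hull (CCW) = [(-7, -5), (4, -4), (8, 7), (-3, 9)]

Jarvis march: at each step, from the current hull vertex p, select the next vertex q as the point such that every other point lies strictly to the left of (or on) the directed line p → q. (Equivalently: for every other point r, the cross product (q − p) × (r − p) ≥ 0.)
Starting point (lowest x, tie lowest y): (-7, -5). Wrap until returning to start. Resulting hull: (-7, -5), (4, -4), (8, 7), (-3, 9).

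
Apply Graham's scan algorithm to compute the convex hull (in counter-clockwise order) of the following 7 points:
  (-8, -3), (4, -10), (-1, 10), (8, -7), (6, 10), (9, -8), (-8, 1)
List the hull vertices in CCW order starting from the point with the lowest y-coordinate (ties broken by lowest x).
Hull (CCW) = [(4, -10), (9, -8), (6, 10), (-1, 10), (-8, 1), (-8, -3)]

Graham scan procedure:
  1. Find the pivot p₀ = point with lowest y (tie → lowest x): (4, -10).
  2. Sort the remaining points by polar angle around p₀.
  3. Walk through sorted points, maintaining a stack; pop the top while the last three entries make a non-left turn (cross product ≤ 0).
  4. Final stack is the convex hull in CCW order: (4, -10), (9, -8), (6, 10), (-1, 10), (-8, 1), (-8, -3).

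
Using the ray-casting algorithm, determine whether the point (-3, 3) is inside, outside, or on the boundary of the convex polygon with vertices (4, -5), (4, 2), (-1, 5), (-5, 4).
The point (-3, 3) lies strictly inside the polygon

Cast a horizontal ray to the right from the query point and count how many polygon edges it crosses (each edge strictly once or zero times, handled with the usual half-open convention). 
Parity of crossings → odd ⇒ inside.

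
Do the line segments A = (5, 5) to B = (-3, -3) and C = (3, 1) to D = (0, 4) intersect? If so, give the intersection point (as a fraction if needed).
Yes; intersection at (2, 2) (t = 3/8 on AB, s = 1/3 on CD)

Parametrize AB as A + t(B − A) = (5 + -8 t, 5 + -8 t) and CD as C + s(D − C) = (3 + -3 s, 1 + 3 s). Solve the linear system for (t, s). Determinant = 48 ≠ 0, so a unique intersection of the containing lines exists. Solution: t = 3/8, s = 1/3 — both in [0, 1], so the segments cross. Intersection point: (2, 2).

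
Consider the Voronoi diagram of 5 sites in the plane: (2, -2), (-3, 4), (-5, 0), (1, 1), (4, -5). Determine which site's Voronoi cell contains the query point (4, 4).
Nearest site = (1, 1)

The Voronoi cell of site s contains exactly those query points closer to s than to any other site. Compute squared distances from q = (4, 4) to each site:
  (1 − 4)² + (1 − 4)² = 18
  (2 − 4)² + (-2 − 4)² = 40
  (-3 − 4)² + (4 − 4)² = 49
  (4 − 4)² + (-5 − 4)² = 81
  (-5 − 4)² + (0 − 4)² = 97
Minimum is attained by (1, 1), so q lies in its Voronoi cell.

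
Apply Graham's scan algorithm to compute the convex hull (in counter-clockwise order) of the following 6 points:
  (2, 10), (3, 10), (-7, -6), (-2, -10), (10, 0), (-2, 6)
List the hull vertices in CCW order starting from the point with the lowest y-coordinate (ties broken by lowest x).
Hull (CCW) = [(-2, -10), (10, 0), (3, 10), (2, 10), (-2, 6), (-7, -6)]

Graham scan procedure:
  1. Find the pivot p₀ = point with lowest y (tie → lowest x): (-2, -10).
  2. Sort the remaining points by polar angle around p₀.
  3. Walk through sorted points, maintaining a stack; pop the top while the last three entries make a non-left turn (cross product ≤ 0).
  4. Final stack is the convex hull in CCW order: (-2, -10), (10, 0), (3, 10), (2, 10), (-2, 6), (-7, -6).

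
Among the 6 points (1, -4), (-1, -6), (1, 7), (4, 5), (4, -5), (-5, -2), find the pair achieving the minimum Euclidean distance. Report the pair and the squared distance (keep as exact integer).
Pair = ((1, -4), (-1, -6)); squared distance = 8

Compute all C(6, 2) = 15 pairwise squared distances (x_i − x_j)² + (y_i − y_j)². The minimum is 8, attained by the pair ((1, -4), (-1, -6)).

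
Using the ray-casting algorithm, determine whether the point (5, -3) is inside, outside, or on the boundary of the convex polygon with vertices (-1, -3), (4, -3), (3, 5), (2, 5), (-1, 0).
The point (5, -3) lies strictly outside the polygon

Cast a horizontal ray to the right from the query point and count how many polygon edges it crosses (each edge strictly once or zero times, handled with the usual half-open convention). 
Parity of crossings → even ⇒ outside.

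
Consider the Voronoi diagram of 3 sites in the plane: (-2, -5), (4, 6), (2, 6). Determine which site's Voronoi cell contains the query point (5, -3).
Nearest site = (-2, -5)

The Voronoi cell of site s contains exactly those query points closer to s than to any other site. Compute squared distances from q = (5, -3) to each site:
  (-2 − 5)² + (-5 − -3)² = 53
  (4 − 5)² + (6 − -3)² = 82
  (2 − 5)² + (6 − -3)² = 90
Minimum is attained by (-2, -5), so q lies in its Voronoi cell.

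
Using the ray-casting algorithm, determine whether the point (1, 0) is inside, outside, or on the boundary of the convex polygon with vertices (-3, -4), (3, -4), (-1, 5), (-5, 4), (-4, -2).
The point (1, 0) lies strictly inside the polygon

Cast a horizontal ray to the right from the query point and count how many polygon edges it crosses (each edge strictly once or zero times, handled with the usual half-open convention). 
Parity of crossings → odd ⇒ inside.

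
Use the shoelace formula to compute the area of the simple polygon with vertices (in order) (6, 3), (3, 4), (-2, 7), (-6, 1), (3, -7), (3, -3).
Area = 81

Shoelace formula: Area = (1/2) |Σ_i (x_i · y_{i+1} − x_{i+1} · y_i)| (indices mod n). Compute each cross term:
  (6)(4) − (3)(3) = 15
  (3)(7) − (-2)(4) = 29
  (-2)(1) − (-6)(7) = 40
  (-6)(-7) − (3)(1) = 39
  (3)(-3) − (3)(-7) = 12
  (3)(3) − (6)(-3) = 27
Sum = 162, so (signed) Area = 162/2 = 81, |Area| = 81.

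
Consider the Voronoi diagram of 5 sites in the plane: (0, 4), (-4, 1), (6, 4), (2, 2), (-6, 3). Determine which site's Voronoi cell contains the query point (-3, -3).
Nearest site = (-4, 1)

The Voronoi cell of site s contains exactly those query points closer to s than to any other site. Compute squared distances from q = (-3, -3) to each site:
  (-4 − -3)² + (1 − -3)² = 17
  (-6 − -3)² + (3 − -3)² = 45
  (2 − -3)² + (2 − -3)² = 50
  (0 − -3)² + (4 − -3)² = 58
  (6 − -3)² + (4 − -3)² = 130
Minimum is attained by (-4, 1), so q lies in its Voronoi cell.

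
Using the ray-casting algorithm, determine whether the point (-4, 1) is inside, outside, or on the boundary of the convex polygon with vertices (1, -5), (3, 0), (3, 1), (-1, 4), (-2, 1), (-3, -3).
The point (-4, 1) lies strictly outside the polygon

Cast a horizontal ray to the right from the query point and count how many polygon edges it crosses (each edge strictly once or zero times, handled with the usual half-open convention). 
Parity of crossings → even ⇒ outside.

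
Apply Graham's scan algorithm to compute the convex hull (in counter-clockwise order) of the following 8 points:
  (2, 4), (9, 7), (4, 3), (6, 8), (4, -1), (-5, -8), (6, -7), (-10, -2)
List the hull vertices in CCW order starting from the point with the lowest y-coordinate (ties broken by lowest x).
Hull (CCW) = [(-5, -8), (6, -7), (9, 7), (6, 8), (-10, -2)]

Graham scan procedure:
  1. Find the pivot p₀ = point with lowest y (tie → lowest x): (-5, -8).
  2. Sort the remaining points by polar angle around p₀.
  3. Walk through sorted points, maintaining a stack; pop the top while the last three entries make a non-left turn (cross product ≤ 0).
  4. Final stack is the convex hull in CCW order: (-5, -8), (6, -7), (9, 7), (6, 8), (-10, -2).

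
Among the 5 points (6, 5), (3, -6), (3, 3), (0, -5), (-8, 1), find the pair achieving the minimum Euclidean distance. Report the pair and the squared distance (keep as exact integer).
Pair = ((3, -6), (0, -5)); squared distance = 10

Compute all C(5, 2) = 10 pairwise squared distances (x_i − x_j)² + (y_i − y_j)². The minimum is 10, attained by the pair ((3, -6), (0, -5)).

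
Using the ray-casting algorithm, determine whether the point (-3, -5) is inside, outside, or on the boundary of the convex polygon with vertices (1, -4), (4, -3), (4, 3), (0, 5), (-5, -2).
The point (-3, -5) lies strictly outside the polygon

Cast a horizontal ray to the right from the query point and count how many polygon edges it crosses (each edge strictly once or zero times, handled with the usual half-open convention). 
Parity of crossings → even ⇒ outside.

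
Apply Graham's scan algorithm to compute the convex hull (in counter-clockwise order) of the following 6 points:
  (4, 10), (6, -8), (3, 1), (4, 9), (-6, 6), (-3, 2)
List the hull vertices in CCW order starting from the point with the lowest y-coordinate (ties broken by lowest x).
Hull (CCW) = [(6, -8), (4, 10), (-6, 6), (-3, 2)]

Graham scan procedure:
  1. Find the pivot p₀ = point with lowest y (tie → lowest x): (6, -8).
  2. Sort the remaining points by polar angle around p₀.
  3. Walk through sorted points, maintaining a stack; pop the top while the last three entries make a non-left turn (cross product ≤ 0).
  4. Final stack is the convex hull in CCW order: (6, -8), (4, 10), (-6, 6), (-3, 2).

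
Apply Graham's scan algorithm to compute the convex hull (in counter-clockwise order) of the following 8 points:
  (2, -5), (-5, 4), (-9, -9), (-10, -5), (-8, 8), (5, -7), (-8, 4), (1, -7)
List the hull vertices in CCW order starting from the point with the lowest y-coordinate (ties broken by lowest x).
Hull (CCW) = [(-9, -9), (5, -7), (-8, 8), (-10, -5)]

Graham scan procedure:
  1. Find the pivot p₀ = point with lowest y (tie → lowest x): (-9, -9).
  2. Sort the remaining points by polar angle around p₀.
  3. Walk through sorted points, maintaining a stack; pop the top while the last three entries make a non-left turn (cross product ≤ 0).
  4. Final stack is the convex hull in CCW order: (-9, -9), (5, -7), (-8, 8), (-10, -5).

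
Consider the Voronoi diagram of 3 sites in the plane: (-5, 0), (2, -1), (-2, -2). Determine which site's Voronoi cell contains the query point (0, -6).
Nearest site = (-2, -2)

The Voronoi cell of site s contains exactly those query points closer to s than to any other site. Compute squared distances from q = (0, -6) to each site:
  (-2 − 0)² + (-2 − -6)² = 20
  (2 − 0)² + (-1 − -6)² = 29
  (-5 − 0)² + (0 − -6)² = 61
Minimum is attained by (-2, -2), so q lies in its Voronoi cell.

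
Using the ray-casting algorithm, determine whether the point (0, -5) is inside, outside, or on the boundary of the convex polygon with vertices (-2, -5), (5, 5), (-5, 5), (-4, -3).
The point (0, -5) lies strictly outside the polygon

Cast a horizontal ray to the right from the query point and count how many polygon edges it crosses (each edge strictly once or zero times, handled with the usual half-open convention). 
Parity of crossings → even ⇒ outside.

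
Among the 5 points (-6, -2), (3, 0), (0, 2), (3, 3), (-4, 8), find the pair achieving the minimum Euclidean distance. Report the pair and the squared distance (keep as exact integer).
Pair = ((3, 0), (3, 3)); squared distance = 9

Compute all C(5, 2) = 10 pairwise squared distances (x_i − x_j)² + (y_i − y_j)². The minimum is 9, attained by the pair ((3, 0), (3, 3)).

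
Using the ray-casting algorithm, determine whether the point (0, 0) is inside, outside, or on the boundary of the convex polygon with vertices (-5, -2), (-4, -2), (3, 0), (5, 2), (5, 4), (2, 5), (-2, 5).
The point (0, 0) lies strictly inside the polygon

Cast a horizontal ray to the right from the query point and count how many polygon edges it crosses (each edge strictly once or zero times, handled with the usual half-open convention). 
Parity of crossings → odd ⇒ inside.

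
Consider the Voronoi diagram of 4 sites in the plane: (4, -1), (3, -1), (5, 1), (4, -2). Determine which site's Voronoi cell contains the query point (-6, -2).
Nearest site = (3, -1)

The Voronoi cell of site s contains exactly those query points closer to s than to any other site. Compute squared distances from q = (-6, -2) to each site:
  (3 − -6)² + (-1 − -2)² = 82
  (4 − -6)² + (-2 − -2)² = 100
  (4 − -6)² + (-1 − -2)² = 101
  (5 − -6)² + (1 − -2)² = 130
Minimum is attained by (3, -1), so q lies in its Voronoi cell.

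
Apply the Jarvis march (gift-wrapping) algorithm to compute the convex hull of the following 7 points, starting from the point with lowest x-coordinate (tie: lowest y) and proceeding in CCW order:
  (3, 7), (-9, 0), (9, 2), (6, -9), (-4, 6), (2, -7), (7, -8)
Hull (CCW) = [(-9, 0), (2, -7), (6, -9), (7, -8), (9, 2), (3, 7), (-4, 6)]

Jarvis march: at each step, from the current hull vertex p, select the next vertex q as the point such that every other point lies strictly to the left of (or on) the directed line p → q. (Equivalently: for every other point r, the cross product (q − p) × (r − p) ≥ 0.)
Starting point (lowest x, tie lowest y): (-9, 0). Wrap until returning to start. Resulting hull: (-9, 0), (2, -7), (6, -9), (7, -8), (9, 2), (3, 7), (-4, 6).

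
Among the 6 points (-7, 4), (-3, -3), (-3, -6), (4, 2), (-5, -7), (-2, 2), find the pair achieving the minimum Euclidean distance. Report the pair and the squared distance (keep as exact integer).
Pair = ((-3, -6), (-5, -7)); squared distance = 5

Compute all C(6, 2) = 15 pairwise squared distances (x_i − x_j)² + (y_i − y_j)². The minimum is 5, attained by the pair ((-3, -6), (-5, -7)).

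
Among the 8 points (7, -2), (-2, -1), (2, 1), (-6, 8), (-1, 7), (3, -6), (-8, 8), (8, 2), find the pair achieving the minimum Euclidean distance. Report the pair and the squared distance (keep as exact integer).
Pair = ((-6, 8), (-8, 8)); squared distance = 4

Compute all C(8, 2) = 28 pairwise squared distances (x_i − x_j)² + (y_i − y_j)². The minimum is 4, attained by the pair ((-6, 8), (-8, 8)).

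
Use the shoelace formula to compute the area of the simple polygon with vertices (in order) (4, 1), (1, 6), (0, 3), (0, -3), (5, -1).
Area = 25

Shoelace formula: Area = (1/2) |Σ_i (x_i · y_{i+1} − x_{i+1} · y_i)| (indices mod n). Compute each cross term:
  (4)(6) − (1)(1) = 23
  (1)(3) − (0)(6) = 3
  (0)(-3) − (0)(3) = 0
  (0)(-1) − (5)(-3) = 15
  (5)(1) − (4)(-1) = 9
Sum = 50, so (signed) Area = 50/2 = 25, |Area| = 25.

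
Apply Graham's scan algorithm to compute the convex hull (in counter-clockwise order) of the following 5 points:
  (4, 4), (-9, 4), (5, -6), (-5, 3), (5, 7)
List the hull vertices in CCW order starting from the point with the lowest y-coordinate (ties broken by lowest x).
Hull (CCW) = [(5, -6), (5, 7), (-9, 4)]

Graham scan procedure:
  1. Find the pivot p₀ = point with lowest y (tie → lowest x): (5, -6).
  2. Sort the remaining points by polar angle around p₀.
  3. Walk through sorted points, maintaining a stack; pop the top while the last three entries make a non-left turn (cross product ≤ 0).
  4. Final stack is the convex hull in CCW order: (5, -6), (5, 7), (-9, 4).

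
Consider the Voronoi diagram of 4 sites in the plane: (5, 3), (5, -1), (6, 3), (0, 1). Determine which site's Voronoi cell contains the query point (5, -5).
Nearest site = (5, -1)

The Voronoi cell of site s contains exactly those query points closer to s than to any other site. Compute squared distances from q = (5, -5) to each site:
  (5 − 5)² + (-1 − -5)² = 16
  (0 − 5)² + (1 − -5)² = 61
  (5 − 5)² + (3 − -5)² = 64
  (6 − 5)² + (3 − -5)² = 65
Minimum is attained by (5, -1), so q lies in its Voronoi cell.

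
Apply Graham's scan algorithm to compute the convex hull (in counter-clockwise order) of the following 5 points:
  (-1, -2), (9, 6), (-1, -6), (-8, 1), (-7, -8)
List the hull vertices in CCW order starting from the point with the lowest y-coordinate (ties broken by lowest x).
Hull (CCW) = [(-7, -8), (-1, -6), (9, 6), (-8, 1)]

Graham scan procedure:
  1. Find the pivot p₀ = point with lowest y (tie → lowest x): (-7, -8).
  2. Sort the remaining points by polar angle around p₀.
  3. Walk through sorted points, maintaining a stack; pop the top while the last three entries make a non-left turn (cross product ≤ 0).
  4. Final stack is the convex hull in CCW order: (-7, -8), (-1, -6), (9, 6), (-8, 1).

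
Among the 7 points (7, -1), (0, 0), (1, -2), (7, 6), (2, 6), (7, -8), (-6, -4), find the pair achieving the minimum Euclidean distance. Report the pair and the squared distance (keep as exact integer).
Pair = ((0, 0), (1, -2)); squared distance = 5

Compute all C(7, 2) = 21 pairwise squared distances (x_i − x_j)² + (y_i − y_j)². The minimum is 5, attained by the pair ((0, 0), (1, -2)).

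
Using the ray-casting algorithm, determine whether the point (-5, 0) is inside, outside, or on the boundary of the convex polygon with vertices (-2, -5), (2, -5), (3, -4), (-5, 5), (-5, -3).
The point (-5, 0) lies on the polygon boundary

Boundary check: the query satisfies the collinearity and bounding-box conditions for some polygon edge, so it lies exactly on the boundary.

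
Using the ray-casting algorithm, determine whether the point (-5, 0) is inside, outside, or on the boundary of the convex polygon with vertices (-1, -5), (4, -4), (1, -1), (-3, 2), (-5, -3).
The point (-5, 0) lies strictly outside the polygon

Cast a horizontal ray to the right from the query point and count how many polygon edges it crosses (each edge strictly once or zero times, handled with the usual half-open convention). 
Parity of crossings → even ⇒ outside.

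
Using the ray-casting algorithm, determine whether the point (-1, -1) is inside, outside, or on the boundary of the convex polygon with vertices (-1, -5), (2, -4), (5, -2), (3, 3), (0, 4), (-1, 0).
The point (-1, -1) lies on the polygon boundary

Boundary check: the query satisfies the collinearity and bounding-box conditions for some polygon edge, so it lies exactly on the boundary.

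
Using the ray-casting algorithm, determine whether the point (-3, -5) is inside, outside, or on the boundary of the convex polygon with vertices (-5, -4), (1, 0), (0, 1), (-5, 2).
The point (-3, -5) lies strictly outside the polygon

Cast a horizontal ray to the right from the query point and count how many polygon edges it crosses (each edge strictly once or zero times, handled with the usual half-open convention). 
Parity of crossings → even ⇒ outside.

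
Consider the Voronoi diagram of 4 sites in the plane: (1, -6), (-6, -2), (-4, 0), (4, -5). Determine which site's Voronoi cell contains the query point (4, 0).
Nearest site = (4, -5)

The Voronoi cell of site s contains exactly those query points closer to s than to any other site. Compute squared distances from q = (4, 0) to each site:
  (4 − 4)² + (-5 − 0)² = 25
  (1 − 4)² + (-6 − 0)² = 45
  (-4 − 4)² + (0 − 0)² = 64
  (-6 − 4)² + (-2 − 0)² = 104
Minimum is attained by (4, -5), so q lies in its Voronoi cell.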